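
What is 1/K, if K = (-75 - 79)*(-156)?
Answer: 1/24024 ≈ 4.1625e-5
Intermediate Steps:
K = 24024 (K = -154*(-156) = 24024)
1/K = 1/24024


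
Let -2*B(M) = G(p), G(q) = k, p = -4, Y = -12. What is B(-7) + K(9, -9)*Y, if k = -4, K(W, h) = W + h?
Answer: 2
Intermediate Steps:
G(q) = -4
B(M) = 2 (B(M) = -1/2*(-4) = 2)
B(-7) + K(9, -9)*Y = 2 + (9 - 9)*(-12) = 2 + 0*(-12) = 2 + 0 = 2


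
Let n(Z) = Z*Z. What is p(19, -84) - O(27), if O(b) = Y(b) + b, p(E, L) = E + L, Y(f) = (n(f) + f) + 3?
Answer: -851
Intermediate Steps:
n(Z) = Z**2
Y(f) = 3 + f + f**2 (Y(f) = (f**2 + f) + 3 = (f + f**2) + 3 = 3 + f + f**2)
O(b) = 3 + b**2 + 2*b (O(b) = (3 + b + b**2) + b = 3 + b**2 + 2*b)
p(19, -84) - O(27) = (19 - 84) - (3 + 27**2 + 2*27) = -65 - (3 + 729 + 54) = -65 - 1*786 = -65 - 786 = -851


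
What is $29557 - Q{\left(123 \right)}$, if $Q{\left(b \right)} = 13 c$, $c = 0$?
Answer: $29557$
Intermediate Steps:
$Q{\left(b \right)} = 0$ ($Q{\left(b \right)} = 13 \cdot 0 = 0$)
$29557 - Q{\left(123 \right)} = 29557 - 0 = 29557 + 0 = 29557$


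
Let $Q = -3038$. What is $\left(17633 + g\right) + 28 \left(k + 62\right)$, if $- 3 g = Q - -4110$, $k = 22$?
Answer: $\frac{58883}{3} \approx 19628.0$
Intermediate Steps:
$g = - \frac{1072}{3}$ ($g = - \frac{-3038 - -4110}{3} = - \frac{-3038 + 4110}{3} = \left(- \frac{1}{3}\right) 1072 = - \frac{1072}{3} \approx -357.33$)
$\left(17633 + g\right) + 28 \left(k + 62\right) = \left(17633 - \frac{1072}{3}\right) + 28 \left(22 + 62\right) = \frac{51827}{3} + 28 \cdot 84 = \frac{51827}{3} + 2352 = \frac{58883}{3}$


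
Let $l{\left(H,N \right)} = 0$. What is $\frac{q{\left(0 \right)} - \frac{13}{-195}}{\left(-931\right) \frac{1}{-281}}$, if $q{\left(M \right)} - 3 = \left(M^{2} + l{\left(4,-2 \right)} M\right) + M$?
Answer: $\frac{12926}{13965} \approx 0.9256$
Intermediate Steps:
$q{\left(M \right)} = 3 + M + M^{2}$ ($q{\left(M \right)} = 3 + \left(\left(M^{2} + 0 M\right) + M\right) = 3 + \left(\left(M^{2} + 0\right) + M\right) = 3 + \left(M^{2} + M\right) = 3 + \left(M + M^{2}\right) = 3 + M + M^{2}$)
$\frac{q{\left(0 \right)} - \frac{13}{-195}}{\left(-931\right) \frac{1}{-281}} = \frac{\left(3 + 0 + 0^{2}\right) - \frac{13}{-195}}{\left(-931\right) \frac{1}{-281}} = \frac{\left(3 + 0 + 0\right) - 13 \left(- \frac{1}{195}\right)}{\left(-931\right) \left(- \frac{1}{281}\right)} = \frac{3 - - \frac{1}{15}}{\frac{931}{281}} = \left(3 + \frac{1}{15}\right) \frac{281}{931} = \frac{46}{15} \cdot \frac{281}{931} = \frac{12926}{13965}$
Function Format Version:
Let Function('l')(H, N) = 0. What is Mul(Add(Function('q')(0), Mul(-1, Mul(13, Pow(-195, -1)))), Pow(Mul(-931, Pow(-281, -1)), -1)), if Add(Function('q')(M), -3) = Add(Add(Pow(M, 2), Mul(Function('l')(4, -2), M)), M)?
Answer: Rational(12926, 13965) ≈ 0.92560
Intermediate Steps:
Function('q')(M) = Add(3, M, Pow(M, 2)) (Function('q')(M) = Add(3, Add(Add(Pow(M, 2), Mul(0, M)), M)) = Add(3, Add(Add(Pow(M, 2), 0), M)) = Add(3, Add(Pow(M, 2), M)) = Add(3, Add(M, Pow(M, 2))) = Add(3, M, Pow(M, 2)))
Mul(Add(Function('q')(0), Mul(-1, Mul(13, Pow(-195, -1)))), Pow(Mul(-931, Pow(-281, -1)), -1)) = Mul(Add(Add(3, 0, Pow(0, 2)), Mul(-1, Mul(13, Pow(-195, -1)))), Pow(Mul(-931, Pow(-281, -1)), -1)) = Mul(Add(Add(3, 0, 0), Mul(-1, Mul(13, Rational(-1, 195)))), Pow(Mul(-931, Rational(-1, 281)), -1)) = Mul(Add(3, Mul(-1, Rational(-1, 15))), Pow(Rational(931, 281), -1)) = Mul(Add(3, Rational(1, 15)), Rational(281, 931)) = Mul(Rational(46, 15), Rational(281, 931)) = Rational(12926, 13965)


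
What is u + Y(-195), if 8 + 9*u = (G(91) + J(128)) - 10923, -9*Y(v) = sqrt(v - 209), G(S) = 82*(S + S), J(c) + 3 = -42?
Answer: 1316/3 - 2*I*sqrt(101)/9 ≈ 438.67 - 2.2333*I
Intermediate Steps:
J(c) = -45 (J(c) = -3 - 42 = -45)
G(S) = 164*S (G(S) = 82*(2*S) = 164*S)
Y(v) = -sqrt(-209 + v)/9 (Y(v) = -sqrt(v - 209)/9 = -sqrt(-209 + v)/9)
u = 1316/3 (u = -8/9 + ((164*91 - 45) - 10923)/9 = -8/9 + ((14924 - 45) - 10923)/9 = -8/9 + (14879 - 10923)/9 = -8/9 + (1/9)*3956 = -8/9 + 3956/9 = 1316/3 ≈ 438.67)
u + Y(-195) = 1316/3 - sqrt(-209 - 195)/9 = 1316/3 - 2*I*sqrt(101)/9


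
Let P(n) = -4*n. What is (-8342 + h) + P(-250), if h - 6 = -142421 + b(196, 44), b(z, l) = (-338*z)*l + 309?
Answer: -3064360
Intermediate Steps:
b(z, l) = 309 - 338*l*z (b(z, l) = -338*l*z + 309 = 309 - 338*l*z)
h = -3057018 (h = 6 + (-142421 + (309 - 338*44*196)) = 6 + (-142421 + (309 - 2914912)) = 6 + (-142421 - 2914603) = 6 - 3057024 = -3057018)
(-8342 + h) + P(-250) = (-8342 - 3057018) - 4*(-250) = -3065360 + 1000 = -3064360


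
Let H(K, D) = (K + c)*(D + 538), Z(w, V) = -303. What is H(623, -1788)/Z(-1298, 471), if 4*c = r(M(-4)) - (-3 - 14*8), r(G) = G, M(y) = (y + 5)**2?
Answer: 815000/303 ≈ 2689.8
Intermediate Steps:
M(y) = (5 + y)**2
c = 29 (c = ((5 - 4)**2 - (-3 - 14*8))/4 = (1**2 - (-3 - 112))/4 = (1 - 1*(-115))/4 = (1 + 115)/4 = (1/4)*116 = 29)
H(K, D) = (29 + K)*(538 + D) (H(K, D) = (K + 29)*(D + 538) = (29 + K)*(538 + D))
H(623, -1788)/Z(-1298, 471) = (15602 + 29*(-1788) + 538*623 - 1788*623)/(-303) = (15602 - 51852 + 335174 - 1113924)*(-1/303) = -815000*(-1/303) = 815000/303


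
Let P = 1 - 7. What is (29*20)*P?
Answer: -3480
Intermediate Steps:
P = -6
(29*20)*P = (29*20)*(-6) = 580*(-6) = -3480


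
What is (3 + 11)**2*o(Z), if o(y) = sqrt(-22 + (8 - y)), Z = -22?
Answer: 392*sqrt(2) ≈ 554.37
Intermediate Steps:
o(y) = sqrt(-14 - y)
(3 + 11)**2*o(Z) = (3 + 11)**2*sqrt(-14 - 1*(-22)) = 14**2*sqrt(-14 + 22) = 196*sqrt(8) = 196*(2*sqrt(2)) = 392*sqrt(2)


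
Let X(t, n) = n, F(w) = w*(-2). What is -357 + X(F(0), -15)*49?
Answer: -1092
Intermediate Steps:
F(w) = -2*w
-357 + X(F(0), -15)*49 = -357 - 15*49 = -357 - 735 = -1092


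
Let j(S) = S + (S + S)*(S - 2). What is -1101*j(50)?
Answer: -5339850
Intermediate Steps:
j(S) = S + 2*S*(-2 + S) (j(S) = S + (2*S)*(-2 + S) = S + 2*S*(-2 + S))
-1101*j(50) = -55050*(-3 + 2*50) = -55050*(-3 + 100) = -55050*97 = -1101*4850 = -5339850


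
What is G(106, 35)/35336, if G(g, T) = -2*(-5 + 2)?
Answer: 3/17668 ≈ 0.00016980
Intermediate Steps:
G(g, T) = 6 (G(g, T) = -2*(-3) = 6)
G(106, 35)/35336 = 6/35336 = 6*(1/35336) = 3/17668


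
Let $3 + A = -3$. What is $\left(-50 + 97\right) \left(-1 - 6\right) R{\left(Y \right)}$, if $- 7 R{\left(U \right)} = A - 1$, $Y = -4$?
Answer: $-329$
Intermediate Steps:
$A = -6$ ($A = -3 - 3 = -6$)
$R{\left(U \right)} = 1$ ($R{\left(U \right)} = - \frac{-6 - 1}{7} = \left(- \frac{1}{7}\right) \left(-7\right) = 1$)
$\left(-50 + 97\right) \left(-1 - 6\right) R{\left(Y \right)} = \left(-50 + 97\right) \left(-1 - 6\right) 1 = 47 \left(\left(-7\right) 1\right) = 47 \left(-7\right) = -329$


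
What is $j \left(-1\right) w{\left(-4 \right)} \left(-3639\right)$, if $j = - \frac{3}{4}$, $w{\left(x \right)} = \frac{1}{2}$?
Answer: $- \frac{10917}{8} \approx -1364.6$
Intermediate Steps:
$w{\left(x \right)} = \frac{1}{2}$
$j = - \frac{3}{4}$ ($j = \left(-3\right) \frac{1}{4} = - \frac{3}{4} \approx -0.75$)
$j \left(-1\right) w{\left(-4 \right)} \left(-3639\right) = \left(- \frac{3}{4}\right) \left(-1\right) \frac{1}{2} \left(-3639\right) = \frac{3}{4} \cdot \frac{1}{2} \left(-3639\right) = \frac{3}{8} \left(-3639\right) = - \frac{10917}{8}$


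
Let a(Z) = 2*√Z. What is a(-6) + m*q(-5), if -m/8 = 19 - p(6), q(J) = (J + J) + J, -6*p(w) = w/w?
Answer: 2300 + 2*I*√6 ≈ 2300.0 + 4.899*I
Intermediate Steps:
p(w) = -⅙ (p(w) = -w/(6*w) = -⅙*1 = -⅙)
q(J) = 3*J (q(J) = 2*J + J = 3*J)
m = -460/3 (m = -8*(19 - 1*(-⅙)) = -8*(19 + ⅙) = -8*115/6 = -460/3 ≈ -153.33)
a(-6) + m*q(-5) = 2*√(-6) - 460*(-5) = 2*(I*√6) - 460/3*(-15) = 2*I*√6 + 2300 = 2300 + 2*I*√6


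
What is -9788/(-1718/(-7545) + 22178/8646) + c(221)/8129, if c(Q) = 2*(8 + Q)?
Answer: -288354061370102/82277600339 ≈ -3504.6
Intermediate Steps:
c(Q) = 16 + 2*Q
-9788/(-1718/(-7545) + 22178/8646) + c(221)/8129 = -9788/(-1718/(-7545) + 22178/8646) + (16 + 2*221)/8129 = -9788/(-1718*(-1/7545) + 22178*(1/8646)) + (16 + 442)*(1/8129) = -9788/(1718/7545 + 11089/4323) + 458*(1/8129) = -9788/10121491/3624115 + 458/8129 = -9788*3624115/10121491 + 458/8129 = -35472837620/10121491 + 458/8129 = -288354061370102/82277600339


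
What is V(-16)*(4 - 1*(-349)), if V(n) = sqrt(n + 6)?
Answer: 353*I*sqrt(10) ≈ 1116.3*I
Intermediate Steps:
V(n) = sqrt(6 + n)
V(-16)*(4 - 1*(-349)) = sqrt(6 - 16)*(4 - 1*(-349)) = sqrt(-10)*(4 + 349) = (I*sqrt(10))*353 = 353*I*sqrt(10)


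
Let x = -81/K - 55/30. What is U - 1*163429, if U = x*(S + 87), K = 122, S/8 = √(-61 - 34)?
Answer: -9982422/61 - 3656*I*√95/183 ≈ -1.6365e+5 - 194.72*I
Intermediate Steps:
S = 8*I*√95 (S = 8*√(-61 - 34) = 8*√(-95) = 8*(I*√95) = 8*I*√95 ≈ 77.974*I)
x = -457/183 (x = -81/122 - 55/30 = -81*1/122 - 55*1/30 = -81/122 - 11/6 = -457/183 ≈ -2.4973)
U = -13253/61 - 3656*I*√95/183 (U = -457*(8*I*√95 + 87)/183 = -457*(87 + 8*I*√95)/183 = -13253/61 - 3656*I*√95/183 ≈ -217.26 - 194.72*I)
U - 1*163429 = (-13253/61 - 3656*I*√95/183) - 1*163429 = (-13253/61 - 3656*I*√95/183) - 163429 = -9982422/61 - 3656*I*√95/183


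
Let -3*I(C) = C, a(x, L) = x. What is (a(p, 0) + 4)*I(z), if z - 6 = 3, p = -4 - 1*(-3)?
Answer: -9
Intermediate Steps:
p = -1 (p = -4 + 3 = -1)
z = 9 (z = 6 + 3 = 9)
I(C) = -C/3
(a(p, 0) + 4)*I(z) = (-1 + 4)*(-⅓*9) = 3*(-3) = -9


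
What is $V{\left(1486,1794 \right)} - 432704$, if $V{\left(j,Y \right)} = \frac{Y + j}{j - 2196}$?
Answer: $- \frac{30722312}{71} \approx -4.3271 \cdot 10^{5}$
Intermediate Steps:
$V{\left(j,Y \right)} = \frac{Y + j}{-2196 + j}$
$V{\left(1486,1794 \right)} - 432704 = \frac{1794 + 1486}{-2196 + 1486} - 432704 = \frac{1}{-710} \cdot 3280 - 432704 = \left(- \frac{1}{710}\right) 3280 - 432704 = - \frac{328}{71} - 432704 = - \frac{30722312}{71}$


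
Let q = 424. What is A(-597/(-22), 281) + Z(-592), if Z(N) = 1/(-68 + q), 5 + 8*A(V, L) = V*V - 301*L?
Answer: -3611905167/344608 ≈ -10481.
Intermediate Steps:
A(V, L) = -5/8 - 301*L/8 + V**2/8 (A(V, L) = -5/8 + (V*V - 301*L)/8 = -5/8 + (V**2 - 301*L)/8 = -5/8 + (-301*L/8 + V**2/8) = -5/8 - 301*L/8 + V**2/8)
Z(N) = 1/356 (Z(N) = 1/(-68 + 424) = 1/356)
A(-597/(-22), 281) + Z(-592) = (-5/8 - 301/8*281 + (-597/(-22))**2/8) + 1/356 = (-5/8 - 84581/8 + (-597*(-1/22))**2/8) + 1/356 = (-5/8 - 84581/8 + (597/22)**2/8) + 1/356 = (-5/8 - 84581/8 + (1/8)*(356409/484)) + 1/356 = (-5/8 - 84581/8 + 356409/3872) + 1/356 = -40583215/3872 + 1/356 = -3611905167/344608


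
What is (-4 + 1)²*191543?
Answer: 1723887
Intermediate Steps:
(-4 + 1)²*191543 = (-3)²*191543 = 9*191543 = 1723887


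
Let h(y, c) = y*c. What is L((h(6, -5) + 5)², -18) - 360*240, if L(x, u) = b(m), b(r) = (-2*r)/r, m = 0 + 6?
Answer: -86402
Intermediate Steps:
h(y, c) = c*y
m = 6
b(r) = -2
L(x, u) = -2
L((h(6, -5) + 5)², -18) - 360*240 = -2 - 360*240 = -2 - 86400 = -86402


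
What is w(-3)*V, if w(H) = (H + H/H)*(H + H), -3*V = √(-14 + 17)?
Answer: -4*√3 ≈ -6.9282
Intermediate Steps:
V = -√3/3 (V = -√(-14 + 17)/3 = -√3/3 ≈ -0.57735)
w(H) = 2*H*(1 + H) (w(H) = (H + 1)*(2*H) = (1 + H)*(2*H) = 2*H*(1 + H))
w(-3)*V = (2*(-3)*(1 - 3))*(-√3/3) = (2*(-3)*(-2))*(-√3/3) = 12*(-√3/3) = -4*√3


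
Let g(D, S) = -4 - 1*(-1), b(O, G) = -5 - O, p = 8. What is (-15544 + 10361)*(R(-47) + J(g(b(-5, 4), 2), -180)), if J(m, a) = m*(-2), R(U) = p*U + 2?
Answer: 1907344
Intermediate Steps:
g(D, S) = -3 (g(D, S) = -4 + 1 = -3)
R(U) = 2 + 8*U (R(U) = 8*U + 2 = 2 + 8*U)
J(m, a) = -2*m
(-15544 + 10361)*(R(-47) + J(g(b(-5, 4), 2), -180)) = (-15544 + 10361)*((2 + 8*(-47)) - 2*(-3)) = -5183*((2 - 376) + 6) = -5183*(-374 + 6) = -5183*(-368) = 1907344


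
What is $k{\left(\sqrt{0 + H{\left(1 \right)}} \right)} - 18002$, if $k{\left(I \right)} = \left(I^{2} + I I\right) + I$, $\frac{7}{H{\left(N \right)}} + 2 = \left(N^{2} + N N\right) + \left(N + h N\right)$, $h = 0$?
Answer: $-17988 + \sqrt{7} \approx -17985.0$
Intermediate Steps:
$H{\left(N \right)} = \frac{7}{-2 + N + 2 N^{2}}$ ($H{\left(N \right)} = \frac{7}{-2 + \left(\left(N^{2} + N N\right) + \left(N + 0 N\right)\right)} = \frac{7}{-2 + \left(\left(N^{2} + N^{2}\right) + \left(N + 0\right)\right)} = \frac{7}{-2 + \left(2 N^{2} + N\right)} = \frac{7}{-2 + \left(N + 2 N^{2}\right)} = \frac{7}{-2 + N + 2 N^{2}}$)
$k{\left(I \right)} = I + 2 I^{2}$ ($k{\left(I \right)} = \left(I^{2} + I^{2}\right) + I = 2 I^{2} + I = I + 2 I^{2}$)
$k{\left(\sqrt{0 + H{\left(1 \right)}} \right)} - 18002 = \sqrt{0 + \frac{7}{-2 + 1 + 2 \cdot 1^{2}}} \left(1 + 2 \sqrt{0 + \frac{7}{-2 + 1 + 2 \cdot 1^{2}}}\right) - 18002 = \sqrt{0 + \frac{7}{-2 + 1 + 2 \cdot 1}} \left(1 + 2 \sqrt{0 + \frac{7}{-2 + 1 + 2 \cdot 1}}\right) - 18002 = \sqrt{0 + \frac{7}{-2 + 1 + 2}} \left(1 + 2 \sqrt{0 + \frac{7}{-2 + 1 + 2}}\right) - 18002 = \sqrt{0 + \frac{7}{1}} \left(1 + 2 \sqrt{0 + \frac{7}{1}}\right) - 18002 = \sqrt{0 + 7 \cdot 1} \left(1 + 2 \sqrt{0 + 7 \cdot 1}\right) - 18002 = \sqrt{0 + 7} \left(1 + 2 \sqrt{0 + 7}\right) - 18002 = \sqrt{7} \left(1 + 2 \sqrt{7}\right) - 18002 = -18002 + \sqrt{7} \left(1 + 2 \sqrt{7}\right)$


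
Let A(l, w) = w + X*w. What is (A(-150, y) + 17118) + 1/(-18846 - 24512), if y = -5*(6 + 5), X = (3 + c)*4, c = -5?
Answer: 758895073/43358 ≈ 17503.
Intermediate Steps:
X = -8 (X = (3 - 5)*4 = -2*4 = -8)
y = -55 (y = -5*11 = -55)
A(l, w) = -7*w (A(l, w) = w - 8*w = -7*w)
(A(-150, y) + 17118) + 1/(-18846 - 24512) = (-7*(-55) + 17118) + 1/(-18846 - 24512) = (385 + 17118) + 1/(-43358) = 17503 - 1/43358 = 758895073/43358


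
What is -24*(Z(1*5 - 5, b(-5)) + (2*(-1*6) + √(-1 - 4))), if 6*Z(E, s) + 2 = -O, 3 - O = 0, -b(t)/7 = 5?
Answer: 308 - 24*I*√5 ≈ 308.0 - 53.666*I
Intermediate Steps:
b(t) = -35 (b(t) = -7*5 = -35)
O = 3 (O = 3 - 1*0 = 3 + 0 = 3)
Z(E, s) = -⅚ (Z(E, s) = -⅓ + (-1*3)/6 = -⅓ + (⅙)*(-3) = -⅓ - ½ = -⅚)
-24*(Z(1*5 - 5, b(-5)) + (2*(-1*6) + √(-1 - 4))) = -24*(-⅚ + (2*(-1*6) + √(-1 - 4))) = -24*(-⅚ + (2*(-6) + √(-5))) = -24*(-⅚ + (-12 + I*√5)) = -24*(-77/6 + I*√5) = 308 - 24*I*√5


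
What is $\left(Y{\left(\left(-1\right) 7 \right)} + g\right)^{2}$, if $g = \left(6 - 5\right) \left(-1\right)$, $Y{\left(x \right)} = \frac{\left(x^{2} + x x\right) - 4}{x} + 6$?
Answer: $\frac{3481}{49} \approx 71.041$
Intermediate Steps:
$Y{\left(x \right)} = 6 + \frac{-4 + 2 x^{2}}{x}$ ($Y{\left(x \right)} = \frac{\left(x^{2} + x^{2}\right) - 4}{x} + 6 = \frac{2 x^{2} - 4}{x} + 6 = \frac{-4 + 2 x^{2}}{x} + 6 = 6 + \frac{-4 + 2 x^{2}}{x}$)
$g = -1$ ($g = 1 \left(-1\right) = -1$)
$\left(Y{\left(\left(-1\right) 7 \right)} + g\right)^{2} = \left(\left(6 - \frac{4}{\left(-1\right) 7} + 2 \left(\left(-1\right) 7\right)\right) - 1\right)^{2} = \left(\left(6 - \frac{4}{-7} + 2 \left(-7\right)\right) - 1\right)^{2} = \left(\left(6 - - \frac{4}{7} - 14\right) - 1\right)^{2} = \left(\left(6 + \frac{4}{7} - 14\right) - 1\right)^{2} = \left(- \frac{52}{7} - 1\right)^{2} = \left(- \frac{59}{7}\right)^{2} = \frac{3481}{49}$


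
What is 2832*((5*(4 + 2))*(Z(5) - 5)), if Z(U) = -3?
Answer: -679680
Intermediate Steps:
2832*((5*(4 + 2))*(Z(5) - 5)) = 2832*((5*(4 + 2))*(-3 - 5)) = 2832*((5*6)*(-8)) = 2832*(30*(-8)) = 2832*(-240) = -679680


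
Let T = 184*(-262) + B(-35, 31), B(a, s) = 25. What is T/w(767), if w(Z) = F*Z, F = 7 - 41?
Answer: 48183/26078 ≈ 1.8476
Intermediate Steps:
F = -34
w(Z) = -34*Z
T = -48183 (T = 184*(-262) + 25 = -48208 + 25 = -48183)
T/w(767) = -48183/((-34*767)) = -48183/(-26078) = -48183*(-1/26078) = 48183/26078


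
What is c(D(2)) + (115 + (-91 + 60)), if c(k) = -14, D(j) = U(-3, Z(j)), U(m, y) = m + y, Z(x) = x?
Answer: 70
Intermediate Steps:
D(j) = -3 + j
c(D(2)) + (115 + (-91 + 60)) = -14 + (115 + (-91 + 60)) = -14 + (115 - 31) = -14 + 84 = 70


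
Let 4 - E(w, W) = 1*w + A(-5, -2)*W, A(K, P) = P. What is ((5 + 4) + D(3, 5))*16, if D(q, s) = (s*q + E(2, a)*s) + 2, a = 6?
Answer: 1536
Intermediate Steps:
E(w, W) = 4 - w + 2*W (E(w, W) = 4 - (1*w - 2*W) = 4 - (w - 2*W) = 4 + (-w + 2*W) = 4 - w + 2*W)
D(q, s) = 2 + 14*s + q*s (D(q, s) = (s*q + (4 - 1*2 + 2*6)*s) + 2 = (q*s + (4 - 2 + 12)*s) + 2 = (q*s + 14*s) + 2 = (14*s + q*s) + 2 = 2 + 14*s + q*s)
((5 + 4) + D(3, 5))*16 = ((5 + 4) + (2 + 14*5 + 3*5))*16 = (9 + (2 + 70 + 15))*16 = (9 + 87)*16 = 96*16 = 1536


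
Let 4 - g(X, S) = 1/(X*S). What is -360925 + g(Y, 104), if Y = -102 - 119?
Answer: -8295408263/22984 ≈ -3.6092e+5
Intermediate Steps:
Y = -221
g(X, S) = 4 - 1/(S*X) (g(X, S) = 4 - 1/(X*S) = 4 - 1/(S*X))
-360925 + g(Y, 104) = -360925 + (4 - 1/(104*(-221))) = -360925 + (4 - 1*1/104*(-1/221)) = -360925 + (4 + 1/22984) = -360925 + 91937/22984 = -8295408263/22984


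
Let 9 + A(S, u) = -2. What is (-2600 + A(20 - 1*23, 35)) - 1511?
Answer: -4122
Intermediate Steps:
A(S, u) = -11 (A(S, u) = -9 - 2 = -11)
(-2600 + A(20 - 1*23, 35)) - 1511 = (-2600 - 11) - 1511 = -2611 - 1511 = -4122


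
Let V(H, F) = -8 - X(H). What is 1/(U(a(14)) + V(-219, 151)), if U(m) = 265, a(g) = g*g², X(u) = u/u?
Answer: 1/256 ≈ 0.0039063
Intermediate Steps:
X(u) = 1
a(g) = g³
V(H, F) = -9 (V(H, F) = -8 - 1*1 = -8 - 1 = -9)
1/(U(a(14)) + V(-219, 151)) = 1/(265 - 9) = 1/256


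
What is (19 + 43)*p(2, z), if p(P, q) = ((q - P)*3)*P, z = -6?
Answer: -2976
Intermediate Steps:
p(P, q) = P*(-3*P + 3*q) (p(P, q) = (-3*P + 3*q)*P = P*(-3*P + 3*q))
(19 + 43)*p(2, z) = (19 + 43)*(3*2*(-6 - 1*2)) = 62*(3*2*(-6 - 2)) = 62*(3*2*(-8)) = 62*(-48) = -2976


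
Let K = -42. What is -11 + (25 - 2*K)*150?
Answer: 16339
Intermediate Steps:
-11 + (25 - 2*K)*150 = -11 + (25 - 2*(-42))*150 = -11 + (25 + 84)*150 = -11 + 109*150 = -11 + 16350 = 16339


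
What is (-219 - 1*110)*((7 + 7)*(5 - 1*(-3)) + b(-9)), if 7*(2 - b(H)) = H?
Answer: -37929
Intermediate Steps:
b(H) = 2 - H/7
(-219 - 1*110)*((7 + 7)*(5 - 1*(-3)) + b(-9)) = (-219 - 1*110)*((7 + 7)*(5 - 1*(-3)) + (2 - ⅐*(-9))) = (-219 - 110)*(14*(5 + 3) + (2 + 9/7)) = -329*(14*8 + 23/7) = -329*(112 + 23/7) = -329*807/7 = -37929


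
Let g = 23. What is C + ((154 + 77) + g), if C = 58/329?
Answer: 83624/329 ≈ 254.18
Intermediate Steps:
C = 58/329 (C = 58*(1/329) = 58/329 ≈ 0.17629)
C + ((154 + 77) + g) = 58/329 + ((154 + 77) + 23) = 58/329 + (231 + 23) = 58/329 + 254 = 83624/329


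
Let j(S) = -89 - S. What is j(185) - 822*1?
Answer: -1096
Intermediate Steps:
j(185) - 822*1 = (-89 - 1*185) - 822*1 = (-89 - 185) - 822 = -274 - 822 = -1096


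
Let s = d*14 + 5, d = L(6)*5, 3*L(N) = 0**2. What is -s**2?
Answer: -25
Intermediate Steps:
L(N) = 0 (L(N) = (1/3)*0**2 = (1/3)*0 = 0)
d = 0 (d = 0*5 = 0)
s = 5 (s = 0*14 + 5 = 0 + 5 = 5)
-s**2 = -1*5**2 = -1*25 = -25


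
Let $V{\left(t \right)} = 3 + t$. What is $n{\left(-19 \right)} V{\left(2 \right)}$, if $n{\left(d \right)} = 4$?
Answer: $20$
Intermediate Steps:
$n{\left(-19 \right)} V{\left(2 \right)} = 4 \left(3 + 2\right) = 4 \cdot 5 = 20$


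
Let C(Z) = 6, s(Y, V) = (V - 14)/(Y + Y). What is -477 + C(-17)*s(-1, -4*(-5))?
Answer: -495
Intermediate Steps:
s(Y, V) = (-14 + V)/(2*Y) (s(Y, V) = (-14 + V)/((2*Y)) = (-14 + V)*(1/(2*Y)) = (-14 + V)/(2*Y))
-477 + C(-17)*s(-1, -4*(-5)) = -477 + 6*((½)*(-14 - 4*(-5))/(-1)) = -477 + 6*((½)*(-1)*(-14 + 20)) = -477 + 6*((½)*(-1)*6) = -477 + 6*(-3) = -477 - 18 = -495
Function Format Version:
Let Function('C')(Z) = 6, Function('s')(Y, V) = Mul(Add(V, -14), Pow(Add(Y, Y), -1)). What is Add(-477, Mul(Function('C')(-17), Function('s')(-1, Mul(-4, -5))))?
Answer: -495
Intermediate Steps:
Function('s')(Y, V) = Mul(Rational(1, 2), Pow(Y, -1), Add(-14, V)) (Function('s')(Y, V) = Mul(Add(-14, V), Pow(Mul(2, Y), -1)) = Mul(Add(-14, V), Mul(Rational(1, 2), Pow(Y, -1))) = Mul(Rational(1, 2), Pow(Y, -1), Add(-14, V)))
Add(-477, Mul(Function('C')(-17), Function('s')(-1, Mul(-4, -5)))) = Add(-477, Mul(6, Mul(Rational(1, 2), Pow(-1, -1), Add(-14, Mul(-4, -5))))) = Add(-477, Mul(6, Mul(Rational(1, 2), -1, Add(-14, 20)))) = Add(-477, Mul(6, Mul(Rational(1, 2), -1, 6))) = Add(-477, Mul(6, -3)) = Add(-477, -18) = -495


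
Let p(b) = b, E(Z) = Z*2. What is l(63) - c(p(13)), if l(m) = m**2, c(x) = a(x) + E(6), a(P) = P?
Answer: 3944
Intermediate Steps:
E(Z) = 2*Z
c(x) = 12 + x (c(x) = x + 2*6 = x + 12 = 12 + x)
l(63) - c(p(13)) = 63**2 - (12 + 13) = 3969 - 1*25 = 3969 - 25 = 3944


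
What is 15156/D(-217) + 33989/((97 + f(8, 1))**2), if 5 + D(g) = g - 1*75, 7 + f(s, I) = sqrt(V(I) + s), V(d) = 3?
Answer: -101089757257/2159253393 - 6118020*sqrt(11)/65431921 ≈ -47.127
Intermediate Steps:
f(s, I) = -7 + sqrt(3 + s)
D(g) = -80 + g (D(g) = -5 + (g - 1*75) = -5 + (g - 75) = -5 + (-75 + g) = -80 + g)
15156/D(-217) + 33989/((97 + f(8, 1))**2) = 15156/(-80 - 217) + 33989/((97 + (-7 + sqrt(3 + 8)))**2) = 15156/(-297) + 33989/((97 + (-7 + sqrt(11)))**2) = 15156*(-1/297) + 33989/((90 + sqrt(11))**2) = -1684/33 + 33989/(90 + sqrt(11))**2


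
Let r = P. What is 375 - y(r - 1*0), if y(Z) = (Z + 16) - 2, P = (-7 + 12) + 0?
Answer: 356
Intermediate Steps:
P = 5 (P = 5 + 0 = 5)
r = 5
y(Z) = 14 + Z (y(Z) = (16 + Z) - 2 = 14 + Z)
375 - y(r - 1*0) = 375 - (14 + (5 - 1*0)) = 375 - (14 + (5 + 0)) = 375 - (14 + 5) = 375 - 1*19 = 375 - 19 = 356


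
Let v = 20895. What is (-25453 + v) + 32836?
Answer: 28278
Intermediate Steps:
(-25453 + v) + 32836 = (-25453 + 20895) + 32836 = -4558 + 32836 = 28278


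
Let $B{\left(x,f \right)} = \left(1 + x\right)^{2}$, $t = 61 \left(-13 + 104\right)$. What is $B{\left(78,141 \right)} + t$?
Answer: $11792$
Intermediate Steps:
$t = 5551$ ($t = 61 \cdot 91 = 5551$)
$B{\left(78,141 \right)} + t = \left(1 + 78\right)^{2} + 5551 = 79^{2} + 5551 = 6241 + 5551 = 11792$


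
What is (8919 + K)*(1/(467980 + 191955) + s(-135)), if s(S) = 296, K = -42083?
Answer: -6478280997804/659935 ≈ -9.8165e+6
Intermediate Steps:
(8919 + K)*(1/(467980 + 191955) + s(-135)) = (8919 - 42083)*(1/(467980 + 191955) + 296) = -33164*(1/659935 + 296) = -33164*195340761/659935 = -6478280997804/659935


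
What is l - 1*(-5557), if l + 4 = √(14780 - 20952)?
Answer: 5553 + 2*I*√1543 ≈ 5553.0 + 78.562*I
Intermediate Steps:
l = -4 + 2*I*√1543 (l = -4 + √(14780 - 20952) = -4 + √(-6172) = -4 + 2*I*√1543 ≈ -4.0 + 78.562*I)
l - 1*(-5557) = (-4 + 2*I*√1543) - 1*(-5557) = (-4 + 2*I*√1543) + 5557 = 5553 + 2*I*√1543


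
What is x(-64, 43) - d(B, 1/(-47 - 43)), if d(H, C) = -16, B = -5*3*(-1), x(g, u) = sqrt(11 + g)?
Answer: 16 + I*sqrt(53) ≈ 16.0 + 7.2801*I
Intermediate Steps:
B = 15 (B = -15*(-1) = 15)
x(-64, 43) - d(B, 1/(-47 - 43)) = sqrt(11 - 64) - 1*(-16) = sqrt(-53) + 16 = I*sqrt(53) + 16 = 16 + I*sqrt(53)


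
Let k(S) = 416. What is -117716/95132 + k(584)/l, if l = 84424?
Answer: -309327521/250981999 ≈ -1.2325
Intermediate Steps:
-117716/95132 + k(584)/l = -117716/95132 + 416/84424 = -117716*1/95132 + 416*(1/84424) = -29429/23783 + 52/10553 = -309327521/250981999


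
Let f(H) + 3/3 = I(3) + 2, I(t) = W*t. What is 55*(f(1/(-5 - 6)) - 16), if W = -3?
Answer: -1320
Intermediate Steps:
I(t) = -3*t
f(H) = -8 (f(H) = -1 + (-3*3 + 2) = -1 + (-9 + 2) = -1 - 7 = -8)
55*(f(1/(-5 - 6)) - 16) = 55*(-8 - 16) = 55*(-24) = -1320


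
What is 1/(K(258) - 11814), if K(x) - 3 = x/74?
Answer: -37/436878 ≈ -8.4692e-5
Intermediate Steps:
K(x) = 3 + x/74
1/(K(258) - 11814) = 1/((3 + (1/74)*258) - 11814) = 1/((3 + 129/37) - 11814) = 1/(240/37 - 11814) = 1/(-436878/37) = -37/436878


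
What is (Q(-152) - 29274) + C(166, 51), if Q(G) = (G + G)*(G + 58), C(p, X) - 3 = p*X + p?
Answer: 7937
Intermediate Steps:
C(p, X) = 3 + p + X*p (C(p, X) = 3 + (p*X + p) = 3 + (X*p + p) = 3 + (p + X*p) = 3 + p + X*p)
Q(G) = 2*G*(58 + G) (Q(G) = (2*G)*(58 + G) = 2*G*(58 + G))
(Q(-152) - 29274) + C(166, 51) = (2*(-152)*(58 - 152) - 29274) + (3 + 166 + 51*166) = (2*(-152)*(-94) - 29274) + (3 + 166 + 8466) = (28576 - 29274) + 8635 = -698 + 8635 = 7937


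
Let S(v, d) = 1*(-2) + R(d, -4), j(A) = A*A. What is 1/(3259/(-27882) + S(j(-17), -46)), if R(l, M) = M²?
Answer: 27882/387089 ≈ 0.072030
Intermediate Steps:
j(A) = A²
S(v, d) = 14 (S(v, d) = 1*(-2) + (-4)² = -2 + 16 = 14)
1/(3259/(-27882) + S(j(-17), -46)) = 1/(3259/(-27882) + 14) = 1/(3259*(-1/27882) + 14) = 1/(-3259/27882 + 14) = 1/(387089/27882) = 27882/387089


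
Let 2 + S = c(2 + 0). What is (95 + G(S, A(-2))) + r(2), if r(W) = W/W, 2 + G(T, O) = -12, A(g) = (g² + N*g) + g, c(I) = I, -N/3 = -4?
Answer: 82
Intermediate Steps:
N = 12 (N = -3*(-4) = 12)
S = 0 (S = -2 + (2 + 0) = -2 + 2 = 0)
A(g) = g² + 13*g (A(g) = (g² + 12*g) + g = g² + 13*g)
G(T, O) = -14 (G(T, O) = -2 - 12 = -14)
r(W) = 1
(95 + G(S, A(-2))) + r(2) = (95 - 14) + 1 = 81 + 1 = 82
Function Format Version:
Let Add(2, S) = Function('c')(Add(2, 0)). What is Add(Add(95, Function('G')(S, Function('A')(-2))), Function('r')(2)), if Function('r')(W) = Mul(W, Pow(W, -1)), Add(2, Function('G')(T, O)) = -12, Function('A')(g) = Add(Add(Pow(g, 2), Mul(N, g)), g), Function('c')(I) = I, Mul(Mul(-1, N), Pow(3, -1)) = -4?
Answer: 82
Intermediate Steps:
N = 12 (N = Mul(-3, -4) = 12)
S = 0 (S = Add(-2, Add(2, 0)) = Add(-2, 2) = 0)
Function('A')(g) = Add(Pow(g, 2), Mul(13, g)) (Function('A')(g) = Add(Add(Pow(g, 2), Mul(12, g)), g) = Add(Pow(g, 2), Mul(13, g)))
Function('G')(T, O) = -14 (Function('G')(T, O) = Add(-2, -12) = -14)
Function('r')(W) = 1
Add(Add(95, Function('G')(S, Function('A')(-2))), Function('r')(2)) = Add(Add(95, -14), 1) = Add(81, 1) = 82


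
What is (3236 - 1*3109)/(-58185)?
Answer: -127/58185 ≈ -0.0021827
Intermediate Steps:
(3236 - 1*3109)/(-58185) = (3236 - 3109)*(-1/58185) = 127*(-1/58185) = -127/58185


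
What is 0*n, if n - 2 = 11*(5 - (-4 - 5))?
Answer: 0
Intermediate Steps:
n = 156 (n = 2 + 11*(5 - (-4 - 5)) = 2 + 11*(5 - 1*(-9)) = 2 + 11*(5 + 9) = 2 + 11*14 = 2 + 154 = 156)
0*n = 0*156 = 0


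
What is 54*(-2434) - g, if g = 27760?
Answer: -159196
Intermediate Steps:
54*(-2434) - g = 54*(-2434) - 1*27760 = -131436 - 27760 = -159196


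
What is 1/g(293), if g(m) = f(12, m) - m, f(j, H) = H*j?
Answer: 1/3223 ≈ 0.00031027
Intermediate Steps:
g(m) = 11*m (g(m) = m*12 - m = 12*m - m = 11*m)
1/g(293) = 1/(11*293) = 1/3223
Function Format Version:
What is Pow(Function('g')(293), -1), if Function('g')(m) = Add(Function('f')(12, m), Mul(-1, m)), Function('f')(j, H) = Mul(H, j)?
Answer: Rational(1, 3223) ≈ 0.00031027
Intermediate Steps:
Function('g')(m) = Mul(11, m) (Function('g')(m) = Add(Mul(m, 12), Mul(-1, m)) = Add(Mul(12, m), Mul(-1, m)) = Mul(11, m))
Pow(Function('g')(293), -1) = Pow(Mul(11, 293), -1) = Pow(3223, -1) = Rational(1, 3223)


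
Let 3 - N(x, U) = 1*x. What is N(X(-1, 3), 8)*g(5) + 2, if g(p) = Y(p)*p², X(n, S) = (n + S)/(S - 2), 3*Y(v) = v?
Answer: 131/3 ≈ 43.667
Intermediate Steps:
Y(v) = v/3
X(n, S) = (S + n)/(-2 + S)
N(x, U) = 3 - x
g(p) = p³/3 (g(p) = (p/3)*p² = p³/3)
N(X(-1, 3), 8)*g(5) + 2 = (3 - (3 - 1)/(-2 + 3))*((⅓)*5³) + 2 = (3 - 2/1)*((⅓)*125) + 2 = (3 - 2)*(125/3) + 2 = 1*(125/3) + 2 = 125/3 + 2 = 131/3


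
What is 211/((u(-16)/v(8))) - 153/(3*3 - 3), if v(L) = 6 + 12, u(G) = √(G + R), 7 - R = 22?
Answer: -51/2 - 3798*I*√31/31 ≈ -25.5 - 682.14*I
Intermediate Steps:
R = -15 (R = 7 - 1*22 = 7 - 22 = -15)
u(G) = √(-15 + G) (u(G) = √(G - 15) = √(-15 + G))
v(L) = 18
211/((u(-16)/v(8))) - 153/(3*3 - 3) = 211/((√(-15 - 16)/18)) - 153/(3*3 - 3) = 211/((√(-31)*(1/18))) - 153/(9 - 3) = 211/(((I*√31)*(1/18))) - 153/6 = 211/((I*√31/18)) - 153*⅙ = 211*(-18*I*√31/31) - 51/2 = -3798*I*√31/31 - 51/2 = -51/2 - 3798*I*√31/31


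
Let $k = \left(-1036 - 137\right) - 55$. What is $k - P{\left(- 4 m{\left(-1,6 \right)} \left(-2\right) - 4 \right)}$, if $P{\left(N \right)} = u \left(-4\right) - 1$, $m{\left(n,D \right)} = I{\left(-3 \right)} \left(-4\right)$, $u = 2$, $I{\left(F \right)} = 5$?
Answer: $-1219$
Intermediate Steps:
$m{\left(n,D \right)} = -20$ ($m{\left(n,D \right)} = 5 \left(-4\right) = -20$)
$P{\left(N \right)} = -9$ ($P{\left(N \right)} = 2 \left(-4\right) - 1 = -8 - 1 = -9$)
$k = -1228$ ($k = -1173 - 55 = -1228$)
$k - P{\left(- 4 m{\left(-1,6 \right)} \left(-2\right) - 4 \right)} = -1228 - -9 = -1228 + 9 = -1219$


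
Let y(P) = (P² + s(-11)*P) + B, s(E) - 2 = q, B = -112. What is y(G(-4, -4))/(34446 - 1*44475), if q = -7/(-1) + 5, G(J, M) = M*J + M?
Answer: -200/10029 ≈ -0.019942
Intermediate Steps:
G(J, M) = M + J*M (G(J, M) = J*M + M = M + J*M)
q = 12 (q = -7*(-1) + 5 = 7 + 5 = 12)
s(E) = 14 (s(E) = 2 + 12 = 14)
y(P) = -112 + P² + 14*P (y(P) = (P² + 14*P) - 112 = -112 + P² + 14*P)
y(G(-4, -4))/(34446 - 1*44475) = (-112 + (-4*(1 - 4))² + 14*(-4*(1 - 4)))/(34446 - 1*44475) = (-112 + (-4*(-3))² + 14*(-4*(-3)))/(34446 - 44475) = (-112 + 12² + 14*12)/(-10029) = (-112 + 144 + 168)*(-1/10029) = 200*(-1/10029) = -200/10029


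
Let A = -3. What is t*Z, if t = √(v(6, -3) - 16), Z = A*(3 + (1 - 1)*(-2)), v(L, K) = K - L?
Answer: -45*I ≈ -45.0*I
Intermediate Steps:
Z = -9 (Z = -3*(3 + (1 - 1)*(-2)) = -3*(3 + 0*(-2)) = -3*(3 + 0) = -3*3 = -9)
t = 5*I (t = √((-3 - 1*6) - 16) = √((-3 - 6) - 16) = √(-9 - 16) = √(-25) = 5*I ≈ 5.0*I)
t*Z = (5*I)*(-9) = -45*I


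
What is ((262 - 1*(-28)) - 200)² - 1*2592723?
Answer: -2584623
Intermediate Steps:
((262 - 1*(-28)) - 200)² - 1*2592723 = ((262 + 28) - 200)² - 2592723 = (290 - 200)² - 2592723 = 90² - 2592723 = 8100 - 2592723 = -2584623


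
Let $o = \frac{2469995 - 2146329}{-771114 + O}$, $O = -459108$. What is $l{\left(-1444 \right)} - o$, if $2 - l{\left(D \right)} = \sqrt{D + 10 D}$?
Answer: $\frac{198865}{87873} - 38 i \sqrt{11} \approx 2.2631 - 126.03 i$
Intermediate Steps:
$l{\left(D \right)} = 2 - \sqrt{11} \sqrt{D}$ ($l{\left(D \right)} = 2 - \sqrt{D + 10 D} = 2 - \sqrt{11 D} = 2 - \sqrt{11} \sqrt{D}$)
$o = - \frac{23119}{87873}$ ($o = \frac{2469995 - 2146329}{-771114 - 459108} = \frac{323666}{-1230222} = 323666 \left(- \frac{1}{1230222}\right) = - \frac{23119}{87873} \approx -0.2631$)
$l{\left(-1444 \right)} - o = \left(2 - \sqrt{11} \sqrt{-1444}\right) - - \frac{23119}{87873} = \left(2 - \sqrt{11} \cdot 38 i\right) + \frac{23119}{87873} = \left(2 - 38 i \sqrt{11}\right) + \frac{23119}{87873} = \frac{198865}{87873} - 38 i \sqrt{11}$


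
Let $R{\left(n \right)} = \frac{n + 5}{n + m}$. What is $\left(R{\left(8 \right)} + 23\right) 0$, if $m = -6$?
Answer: $0$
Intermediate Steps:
$R{\left(n \right)} = \frac{5 + n}{-6 + n}$ ($R{\left(n \right)} = \frac{n + 5}{n - 6} = \frac{5 + n}{-6 + n}$)
$\left(R{\left(8 \right)} + 23\right) 0 = \left(\frac{5 + 8}{-6 + 8} + 23\right) 0 = \left(\frac{1}{2} \cdot 13 + 23\right) 0 = \left(\frac{13}{2} + 23\right) 0 = \frac{59}{2} \cdot 0 = 0$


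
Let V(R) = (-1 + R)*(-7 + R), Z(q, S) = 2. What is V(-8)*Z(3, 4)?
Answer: 270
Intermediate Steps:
V(-8)*Z(3, 4) = (7 + (-8)² - 8*(-8))*2 = (7 + 64 + 64)*2 = 135*2 = 270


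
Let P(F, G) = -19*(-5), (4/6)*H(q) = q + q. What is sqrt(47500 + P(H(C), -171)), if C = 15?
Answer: sqrt(47595) ≈ 218.16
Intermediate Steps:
H(q) = 3*q (H(q) = 3*(q + q)/2 = 3*(2*q)/2 = 3*q)
P(F, G) = 95
sqrt(47500 + P(H(C), -171)) = sqrt(47500 + 95) = sqrt(47595)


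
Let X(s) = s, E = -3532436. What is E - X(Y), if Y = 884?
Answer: -3533320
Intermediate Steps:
E - X(Y) = -3532436 - 1*884 = -3532436 - 884 = -3533320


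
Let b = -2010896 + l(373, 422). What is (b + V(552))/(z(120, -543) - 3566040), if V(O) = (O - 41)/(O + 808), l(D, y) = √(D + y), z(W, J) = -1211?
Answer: 2734818049/4851461360 - √795/3567251 ≈ 0.56370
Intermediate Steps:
V(O) = (-41 + O)/(808 + O)
b = -2010896 + √795 (b = -2010896 + √(373 + 422) = -2010896 + √795 ≈ -2.0109e+6)
(b + V(552))/(z(120, -543) - 3566040) = ((-2010896 + √795) + (-41 + 552)/(808 + 552))/(-1211 - 3566040) = ((-2010896 + √795) + 511/1360)/(-3567251) = ((-2010896 + √795) + (1/1360)*511)*(-1/3567251) = ((-2010896 + √795) + 511/1360)*(-1/3567251) = (-2734818049/1360 + √795)*(-1/3567251) = 2734818049/4851461360 - √795/3567251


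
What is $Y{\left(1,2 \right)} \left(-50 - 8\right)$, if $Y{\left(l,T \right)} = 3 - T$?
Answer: $-58$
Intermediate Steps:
$Y{\left(1,2 \right)} \left(-50 - 8\right) = \left(3 - 2\right) \left(-50 - 8\right) = \left(3 - 2\right) \left(-58\right) = 1 \left(-58\right) = -58$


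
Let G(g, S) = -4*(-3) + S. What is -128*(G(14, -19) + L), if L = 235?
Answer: -29184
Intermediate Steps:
G(g, S) = 12 + S
-128*(G(14, -19) + L) = -128*((12 - 19) + 235) = -128*(-7 + 235) = -128*228 = -29184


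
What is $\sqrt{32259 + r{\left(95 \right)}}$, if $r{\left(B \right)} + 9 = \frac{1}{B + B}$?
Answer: $\frac{\sqrt{1164225190}}{190} \approx 179.58$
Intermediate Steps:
$r{\left(B \right)} = -9 + \frac{1}{2 B}$ ($r{\left(B \right)} = -9 + \frac{1}{B + B} = -9 + \frac{1}{2 B}$)
$\sqrt{32259 + r{\left(95 \right)}} = \sqrt{32259 - \left(9 - \frac{1}{2 \cdot 95}\right)} = \sqrt{32259 + \left(-9 + \frac{1}{2} \cdot \frac{1}{95}\right)} = \sqrt{32259 + \left(-9 + \frac{1}{190}\right)} = \sqrt{32259 - \frac{1709}{190}} = \sqrt{\frac{6127501}{190}} = \frac{\sqrt{1164225190}}{190}$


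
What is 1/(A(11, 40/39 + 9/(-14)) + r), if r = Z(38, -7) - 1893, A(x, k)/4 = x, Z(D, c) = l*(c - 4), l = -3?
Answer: -1/1816 ≈ -0.00055066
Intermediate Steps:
Z(D, c) = 12 - 3*c (Z(D, c) = -3*(c - 4) = -3*(-4 + c) = 12 - 3*c)
A(x, k) = 4*x
r = -1860 (r = (12 - 3*(-7)) - 1893 = (12 + 21) - 1893 = 33 - 1893 = -1860)
1/(A(11, 40/39 + 9/(-14)) + r) = 1/(4*11 - 1860) = 1/(44 - 1860) = 1/(-1816) = -1/1816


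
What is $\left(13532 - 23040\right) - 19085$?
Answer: $-28593$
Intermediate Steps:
$\left(13532 - 23040\right) - 19085 = -9508 - 19085 = -28593$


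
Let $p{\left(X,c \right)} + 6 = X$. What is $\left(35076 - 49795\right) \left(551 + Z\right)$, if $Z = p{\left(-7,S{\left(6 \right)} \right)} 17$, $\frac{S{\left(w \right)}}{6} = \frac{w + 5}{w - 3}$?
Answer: $-4857270$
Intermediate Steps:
$S{\left(w \right)} = \frac{6 \left(5 + w\right)}{-3 + w}$ ($S{\left(w \right)} = 6 \frac{w + 5}{w - 3} = 6 \frac{5 + w}{-3 + w} = \frac{6 \left(5 + w\right)}{-3 + w}$)
$p{\left(X,c \right)} = -6 + X$
$Z = -221$ ($Z = \left(-6 - 7\right) 17 = \left(-13\right) 17 = -221$)
$\left(35076 - 49795\right) \left(551 + Z\right) = \left(35076 - 49795\right) \left(551 - 221\right) = \left(-14719\right) 330 = -4857270$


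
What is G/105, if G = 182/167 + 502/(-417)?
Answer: -1588/1462419 ≈ -0.0010859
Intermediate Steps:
G = -7940/69639 (G = 182*(1/167) + 502*(-1/417) = 182/167 - 502/417 = -7940/69639 ≈ -0.11402)
G/105 = -7940/69639/105 = -7940/69639*1/105 = -1588/1462419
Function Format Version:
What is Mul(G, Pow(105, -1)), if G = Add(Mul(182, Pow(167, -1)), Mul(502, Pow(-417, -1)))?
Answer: Rational(-1588, 1462419) ≈ -0.0010859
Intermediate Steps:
G = Rational(-7940, 69639) (G = Add(Mul(182, Rational(1, 167)), Mul(502, Rational(-1, 417))) = Add(Rational(182, 167), Rational(-502, 417)) = Rational(-7940, 69639) ≈ -0.11402)
Mul(G, Pow(105, -1)) = Mul(Rational(-7940, 69639), Pow(105, -1)) = Mul(Rational(-7940, 69639), Rational(1, 105)) = Rational(-1588, 1462419)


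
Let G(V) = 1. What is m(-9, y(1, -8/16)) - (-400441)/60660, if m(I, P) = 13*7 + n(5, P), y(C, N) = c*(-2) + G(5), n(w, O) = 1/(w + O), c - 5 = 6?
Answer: 23666839/242640 ≈ 97.539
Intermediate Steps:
c = 11 (c = 5 + 6 = 11)
n(w, O) = 1/(O + w)
y(C, N) = -21 (y(C, N) = 11*(-2) + 1 = -22 + 1 = -21)
m(I, P) = 91 + 1/(5 + P) (m(I, P) = 13*7 + 1/(P + 5) = 91 + 1/(5 + P))
m(-9, y(1, -8/16)) - (-400441)/60660 = (456 + 91*(-21))/(5 - 21) - (-400441)/60660 = (456 - 1911)/(-16) - (-400441)/60660 = -1/16*(-1455) - 1*(-400441/60660) = 1455/16 + 400441/60660 = 23666839/242640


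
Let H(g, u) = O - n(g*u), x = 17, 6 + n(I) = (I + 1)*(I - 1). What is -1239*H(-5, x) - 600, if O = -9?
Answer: 8953653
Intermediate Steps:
n(I) = -6 + (1 + I)*(-1 + I) (n(I) = -6 + (I + 1)*(I - 1) = -6 + (1 + I)*(-1 + I))
H(g, u) = -2 - g²*u² (H(g, u) = -9 - (-7 + (g*u)²) = -9 - (-7 + g²*u²) = -9 + (7 - g²*u²) = -2 - g²*u²)
-1239*H(-5, x) - 600 = -1239*(-2 - 1*(-5)²*17²) - 600 = -1239*(-2 - 1*25*289) - 600 = -1239*(-2 - 7225) - 600 = -1239*(-7227) - 600 = 8954253 - 600 = 8953653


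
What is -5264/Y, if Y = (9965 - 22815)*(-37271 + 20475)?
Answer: -658/26978575 ≈ -2.4390e-5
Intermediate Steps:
Y = 215828600 (Y = -12850*(-16796) = 215828600)
-5264/Y = -5264/215828600 = -5264*1/215828600 = -658/26978575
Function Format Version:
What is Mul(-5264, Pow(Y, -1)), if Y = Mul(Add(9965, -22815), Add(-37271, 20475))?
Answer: Rational(-658, 26978575) ≈ -2.4390e-5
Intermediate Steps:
Y = 215828600 (Y = Mul(-12850, -16796) = 215828600)
Mul(-5264, Pow(Y, -1)) = Mul(-5264, Pow(215828600, -1)) = Mul(-5264, Rational(1, 215828600)) = Rational(-658, 26978575)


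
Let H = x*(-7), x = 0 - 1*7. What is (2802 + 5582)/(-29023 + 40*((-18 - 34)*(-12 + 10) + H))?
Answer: -8384/22903 ≈ -0.36607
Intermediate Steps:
x = -7 (x = 0 - 7 = -7)
H = 49 (H = -7*(-7) = 49)
(2802 + 5582)/(-29023 + 40*((-18 - 34)*(-12 + 10) + H)) = (2802 + 5582)/(-29023 + 40*((-18 - 34)*(-12 + 10) + 49)) = 8384/(-29023 + 40*(-52*(-2) + 49)) = 8384/(-29023 + 40*(104 + 49)) = 8384/(-29023 + 40*153) = 8384/(-29023 + 6120) = 8384/(-22903) = 8384*(-1/22903) = -8384/22903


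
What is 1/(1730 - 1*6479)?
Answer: -1/4749 ≈ -0.00021057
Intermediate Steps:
1/(1730 - 1*6479) = 1/(1730 - 6479) = 1/(-4749) = -1/4749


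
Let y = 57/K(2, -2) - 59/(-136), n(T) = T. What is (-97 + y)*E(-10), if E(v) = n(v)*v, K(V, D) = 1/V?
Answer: 59275/34 ≈ 1743.4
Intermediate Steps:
E(v) = v² (E(v) = v*v = v²)
y = 15563/136 (y = 57/(1/2) - 59/(-136) = 57/(½) - 59*(-1/136) = 57*2 + 59/136 = 114 + 59/136 = 15563/136 ≈ 114.43)
(-97 + y)*E(-10) = (-97 + 15563/136)*(-10)² = (2371/136)*100 = 59275/34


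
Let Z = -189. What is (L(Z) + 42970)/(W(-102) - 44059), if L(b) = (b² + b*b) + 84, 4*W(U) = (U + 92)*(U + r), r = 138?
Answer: -114496/44149 ≈ -2.5934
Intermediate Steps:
W(U) = (92 + U)*(138 + U)/4 (W(U) = ((U + 92)*(U + 138))/4 = ((92 + U)*(138 + U))/4 = (92 + U)*(138 + U)/4)
L(b) = 84 + 2*b² (L(b) = (b² + b²) + 84 = 2*b² + 84 = 84 + 2*b²)
(L(Z) + 42970)/(W(-102) - 44059) = ((84 + 2*(-189)²) + 42970)/((3174 + (¼)*(-102)² + (115/2)*(-102)) - 44059) = ((84 + 2*35721) + 42970)/((3174 + (¼)*10404 - 5865) - 44059) = ((84 + 71442) + 42970)/((3174 + 2601 - 5865) - 44059) = (71526 + 42970)/(-90 - 44059) = 114496/(-44149) = 114496*(-1/44149) = -114496/44149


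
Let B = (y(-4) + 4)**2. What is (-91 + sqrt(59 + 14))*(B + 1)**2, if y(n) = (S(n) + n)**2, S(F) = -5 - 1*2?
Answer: -22219640716 + 244171876*sqrt(73) ≈ -2.0133e+10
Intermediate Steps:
S(F) = -7 (S(F) = -5 - 2 = -7)
y(n) = (-7 + n)**2
B = 15625 (B = ((-7 - 4)**2 + 4)**2 = ((-11)**2 + 4)**2 = (121 + 4)**2 = 125**2 = 15625)
(-91 + sqrt(59 + 14))*(B + 1)**2 = (-91 + sqrt(59 + 14))*(15625 + 1)**2 = (-91 + sqrt(73))*15626**2 = (-91 + sqrt(73))*244171876 = -22219640716 + 244171876*sqrt(73)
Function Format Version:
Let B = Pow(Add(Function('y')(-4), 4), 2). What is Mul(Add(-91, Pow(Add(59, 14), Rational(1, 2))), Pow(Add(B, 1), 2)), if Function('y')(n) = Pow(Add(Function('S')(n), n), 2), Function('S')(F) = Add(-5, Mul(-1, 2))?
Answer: Add(-22219640716, Mul(244171876, Pow(73, Rational(1, 2)))) ≈ -2.0133e+10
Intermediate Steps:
Function('S')(F) = -7 (Function('S')(F) = Add(-5, -2) = -7)
Function('y')(n) = Pow(Add(-7, n), 2)
B = 15625 (B = Pow(Add(Pow(Add(-7, -4), 2), 4), 2) = Pow(Add(Pow(-11, 2), 4), 2) = Pow(Add(121, 4), 2) = Pow(125, 2) = 15625)
Mul(Add(-91, Pow(Add(59, 14), Rational(1, 2))), Pow(Add(B, 1), 2)) = Mul(Add(-91, Pow(Add(59, 14), Rational(1, 2))), Pow(Add(15625, 1), 2)) = Mul(Add(-91, Pow(73, Rational(1, 2))), Pow(15626, 2)) = Mul(Add(-91, Pow(73, Rational(1, 2))), 244171876) = Add(-22219640716, Mul(244171876, Pow(73, Rational(1, 2))))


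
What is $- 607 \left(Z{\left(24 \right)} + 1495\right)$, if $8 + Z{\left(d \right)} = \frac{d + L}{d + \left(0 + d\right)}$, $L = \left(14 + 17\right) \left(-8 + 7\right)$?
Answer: $- \frac{43320983}{48} \approx -9.0252 \cdot 10^{5}$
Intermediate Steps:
$L = -31$ ($L = 31 \left(-1\right) = -31$)
$Z{\left(d \right)} = -8 + \frac{-31 + d}{2 d}$ ($Z{\left(d \right)} = -8 + \frac{d - 31}{d + \left(0 + d\right)} = -8 + \frac{-31 + d}{d + d} = -8 + \frac{-31 + d}{2 d}$)
$- 607 \left(Z{\left(24 \right)} + 1495\right) = - 607 \left(\frac{-31 - 360}{2 \cdot 24} + 1495\right) = - 607 \left(\frac{1}{2} \cdot \frac{1}{24} \left(-31 - 360\right) + 1495\right) = - 607 \left(\frac{1}{2} \cdot \frac{1}{24} \left(-391\right) + 1495\right) = - 607 \left(- \frac{391}{48} + 1495\right) = \left(-607\right) \frac{71369}{48} = - \frac{43320983}{48}$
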